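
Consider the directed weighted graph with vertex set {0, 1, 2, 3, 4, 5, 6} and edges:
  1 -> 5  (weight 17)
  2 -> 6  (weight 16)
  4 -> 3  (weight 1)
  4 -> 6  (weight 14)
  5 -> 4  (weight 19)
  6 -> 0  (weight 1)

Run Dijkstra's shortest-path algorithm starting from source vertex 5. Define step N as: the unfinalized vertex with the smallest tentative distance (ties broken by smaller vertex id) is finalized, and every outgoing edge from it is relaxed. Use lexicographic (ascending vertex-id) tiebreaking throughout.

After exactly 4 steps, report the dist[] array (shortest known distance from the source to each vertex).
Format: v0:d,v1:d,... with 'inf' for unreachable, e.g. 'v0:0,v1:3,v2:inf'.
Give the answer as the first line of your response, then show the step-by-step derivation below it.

v0:34,v1:inf,v2:inf,v3:20,v4:19,v5:0,v6:33

step 1: dist = v0:inf,v1:inf,v2:inf,v3:inf,v4:19,v5:0,v6:inf
step 2: dist = v0:inf,v1:inf,v2:inf,v3:20,v4:19,v5:0,v6:33
step 3: dist = v0:inf,v1:inf,v2:inf,v3:20,v4:19,v5:0,v6:33
step 4: dist = v0:34,v1:inf,v2:inf,v3:20,v4:19,v5:0,v6:33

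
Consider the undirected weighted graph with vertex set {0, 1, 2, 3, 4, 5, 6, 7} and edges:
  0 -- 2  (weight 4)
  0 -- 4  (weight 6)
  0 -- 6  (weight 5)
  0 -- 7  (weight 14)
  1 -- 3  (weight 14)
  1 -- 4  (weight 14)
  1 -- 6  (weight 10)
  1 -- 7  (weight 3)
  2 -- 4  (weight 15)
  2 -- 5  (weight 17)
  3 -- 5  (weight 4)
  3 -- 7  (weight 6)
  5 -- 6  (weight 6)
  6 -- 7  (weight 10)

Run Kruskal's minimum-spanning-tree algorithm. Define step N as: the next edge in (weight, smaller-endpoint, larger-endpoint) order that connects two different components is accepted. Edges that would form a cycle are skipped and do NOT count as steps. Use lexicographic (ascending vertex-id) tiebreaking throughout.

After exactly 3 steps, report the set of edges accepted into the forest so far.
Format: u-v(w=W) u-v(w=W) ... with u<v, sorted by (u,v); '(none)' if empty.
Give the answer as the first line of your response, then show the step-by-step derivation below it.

0-2(w=4) 1-7(w=3) 3-5(w=4)

step 1: add edge 1-7 (w=3); MST = {1-7(w=3)}
step 2: add edge 0-2 (w=4); MST = {0-2(w=4) 1-7(w=3)}
step 3: add edge 3-5 (w=4); MST = {0-2(w=4) 1-7(w=3) 3-5(w=4)}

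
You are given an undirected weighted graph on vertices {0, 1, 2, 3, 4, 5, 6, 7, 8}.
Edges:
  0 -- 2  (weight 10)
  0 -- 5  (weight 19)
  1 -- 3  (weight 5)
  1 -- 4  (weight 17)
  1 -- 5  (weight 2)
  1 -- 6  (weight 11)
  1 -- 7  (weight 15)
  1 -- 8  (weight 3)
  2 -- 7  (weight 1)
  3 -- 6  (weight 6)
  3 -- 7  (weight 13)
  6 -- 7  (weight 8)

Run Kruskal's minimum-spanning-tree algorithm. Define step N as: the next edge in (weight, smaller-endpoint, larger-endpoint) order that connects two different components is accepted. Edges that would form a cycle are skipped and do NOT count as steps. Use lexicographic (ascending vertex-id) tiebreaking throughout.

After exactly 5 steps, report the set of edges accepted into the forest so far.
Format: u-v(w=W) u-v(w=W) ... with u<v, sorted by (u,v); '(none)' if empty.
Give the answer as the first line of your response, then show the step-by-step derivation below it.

1-3(w=5) 1-5(w=2) 1-8(w=3) 2-7(w=1) 3-6(w=6)

step 1: add edge 2-7 (w=1); MST = {2-7(w=1)}
step 2: add edge 1-5 (w=2); MST = {1-5(w=2) 2-7(w=1)}
step 3: add edge 1-8 (w=3); MST = {1-5(w=2) 1-8(w=3) 2-7(w=1)}
step 4: add edge 1-3 (w=5); MST = {1-3(w=5) 1-5(w=2) 1-8(w=3) 2-7(w=1)}
step 5: add edge 3-6 (w=6); MST = {1-3(w=5) 1-5(w=2) 1-8(w=3) 2-7(w=1) 3-6(w=6)}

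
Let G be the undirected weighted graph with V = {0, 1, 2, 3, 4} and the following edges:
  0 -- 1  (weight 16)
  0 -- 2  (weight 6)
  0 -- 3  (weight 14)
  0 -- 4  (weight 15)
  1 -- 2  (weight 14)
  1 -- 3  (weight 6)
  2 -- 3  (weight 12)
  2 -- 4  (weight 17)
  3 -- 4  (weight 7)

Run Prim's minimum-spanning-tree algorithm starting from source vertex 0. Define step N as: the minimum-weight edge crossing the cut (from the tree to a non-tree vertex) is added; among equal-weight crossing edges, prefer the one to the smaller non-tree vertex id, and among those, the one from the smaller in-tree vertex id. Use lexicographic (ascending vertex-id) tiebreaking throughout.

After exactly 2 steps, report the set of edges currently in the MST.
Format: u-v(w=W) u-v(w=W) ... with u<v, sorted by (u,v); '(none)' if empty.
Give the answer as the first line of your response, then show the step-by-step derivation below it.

0-2(w=6) 2-3(w=12)

step 1: add edge 0-2 (w=6); MST = {0-2(w=6)}
step 2: add edge 2-3 (w=12); MST = {0-2(w=6) 2-3(w=12)}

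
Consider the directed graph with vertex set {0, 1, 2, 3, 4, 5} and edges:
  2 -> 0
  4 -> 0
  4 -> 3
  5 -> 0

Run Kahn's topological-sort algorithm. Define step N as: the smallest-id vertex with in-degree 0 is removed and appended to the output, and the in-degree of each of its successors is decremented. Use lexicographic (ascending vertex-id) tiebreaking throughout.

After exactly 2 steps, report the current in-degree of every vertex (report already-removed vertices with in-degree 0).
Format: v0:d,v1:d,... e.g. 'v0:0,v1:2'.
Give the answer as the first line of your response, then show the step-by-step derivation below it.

v0:2,v1:0,v2:0,v3:1,v4:0,v5:0

step 1: output 1; order=[1]; indeg=(3,0,0,1,0,0)
step 2: output 2; order=[1,2]; indeg=(2,0,0,1,0,0)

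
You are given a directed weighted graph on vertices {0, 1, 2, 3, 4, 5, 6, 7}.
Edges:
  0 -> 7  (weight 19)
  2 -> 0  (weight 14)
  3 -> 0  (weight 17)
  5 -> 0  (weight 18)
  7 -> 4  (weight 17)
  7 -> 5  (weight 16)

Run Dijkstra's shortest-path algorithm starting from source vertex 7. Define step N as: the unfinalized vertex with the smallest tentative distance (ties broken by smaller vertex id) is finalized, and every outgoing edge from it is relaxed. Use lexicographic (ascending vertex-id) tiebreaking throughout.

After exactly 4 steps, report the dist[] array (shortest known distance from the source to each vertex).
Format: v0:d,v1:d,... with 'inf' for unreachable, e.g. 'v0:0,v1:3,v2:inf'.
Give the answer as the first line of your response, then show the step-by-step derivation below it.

v0:34,v1:inf,v2:inf,v3:inf,v4:17,v5:16,v6:inf,v7:0

step 1: dist = v0:inf,v1:inf,v2:inf,v3:inf,v4:17,v5:16,v6:inf,v7:0
step 2: dist = v0:34,v1:inf,v2:inf,v3:inf,v4:17,v5:16,v6:inf,v7:0
step 3: dist = v0:34,v1:inf,v2:inf,v3:inf,v4:17,v5:16,v6:inf,v7:0
step 4: dist = v0:34,v1:inf,v2:inf,v3:inf,v4:17,v5:16,v6:inf,v7:0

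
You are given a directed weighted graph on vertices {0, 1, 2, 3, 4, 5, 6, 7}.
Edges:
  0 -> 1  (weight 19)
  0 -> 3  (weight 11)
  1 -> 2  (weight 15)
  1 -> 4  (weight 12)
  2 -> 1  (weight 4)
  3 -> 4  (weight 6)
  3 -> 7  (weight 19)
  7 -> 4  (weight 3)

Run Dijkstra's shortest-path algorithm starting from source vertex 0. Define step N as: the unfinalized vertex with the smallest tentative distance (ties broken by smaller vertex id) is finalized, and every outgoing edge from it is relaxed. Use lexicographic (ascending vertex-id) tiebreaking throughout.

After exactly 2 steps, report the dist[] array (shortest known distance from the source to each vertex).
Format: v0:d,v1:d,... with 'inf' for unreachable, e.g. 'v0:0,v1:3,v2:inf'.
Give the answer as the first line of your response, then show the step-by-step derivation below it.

v0:0,v1:19,v2:inf,v3:11,v4:17,v5:inf,v6:inf,v7:30

step 1: dist = v0:0,v1:19,v2:inf,v3:11,v4:inf,v5:inf,v6:inf,v7:inf
step 2: dist = v0:0,v1:19,v2:inf,v3:11,v4:17,v5:inf,v6:inf,v7:30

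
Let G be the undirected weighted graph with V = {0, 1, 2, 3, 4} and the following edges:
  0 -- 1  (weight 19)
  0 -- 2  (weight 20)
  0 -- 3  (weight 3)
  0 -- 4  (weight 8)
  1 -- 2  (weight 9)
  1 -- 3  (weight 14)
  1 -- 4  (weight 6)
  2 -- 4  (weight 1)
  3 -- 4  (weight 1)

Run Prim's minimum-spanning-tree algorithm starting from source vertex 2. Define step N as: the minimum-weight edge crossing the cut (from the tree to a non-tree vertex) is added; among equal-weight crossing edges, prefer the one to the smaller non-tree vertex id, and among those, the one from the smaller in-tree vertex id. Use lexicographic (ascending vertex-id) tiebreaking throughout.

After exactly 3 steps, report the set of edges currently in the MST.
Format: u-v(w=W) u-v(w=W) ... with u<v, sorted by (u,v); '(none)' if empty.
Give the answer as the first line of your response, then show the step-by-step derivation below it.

0-3(w=3) 2-4(w=1) 3-4(w=1)

step 1: add edge 2-4 (w=1); MST = {2-4(w=1)}
step 2: add edge 3-4 (w=1); MST = {2-4(w=1) 3-4(w=1)}
step 3: add edge 0-3 (w=3); MST = {0-3(w=3) 2-4(w=1) 3-4(w=1)}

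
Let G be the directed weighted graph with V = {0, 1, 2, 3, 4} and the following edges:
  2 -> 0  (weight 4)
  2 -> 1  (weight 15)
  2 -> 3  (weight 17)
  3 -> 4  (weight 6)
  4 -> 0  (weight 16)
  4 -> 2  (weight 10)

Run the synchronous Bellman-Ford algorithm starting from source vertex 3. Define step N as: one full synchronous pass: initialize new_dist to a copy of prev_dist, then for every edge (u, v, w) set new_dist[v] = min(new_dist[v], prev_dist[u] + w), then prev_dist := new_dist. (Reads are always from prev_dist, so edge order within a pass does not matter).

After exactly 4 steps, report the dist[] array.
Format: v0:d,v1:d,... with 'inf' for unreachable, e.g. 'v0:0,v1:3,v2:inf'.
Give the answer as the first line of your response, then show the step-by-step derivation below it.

v0:20,v1:31,v2:16,v3:0,v4:6

step 1: dist = v0:inf,v1:inf,v2:inf,v3:0,v4:6
step 2: dist = v0:22,v1:inf,v2:16,v3:0,v4:6
step 3: dist = v0:20,v1:31,v2:16,v3:0,v4:6
step 4: dist = v0:20,v1:31,v2:16,v3:0,v4:6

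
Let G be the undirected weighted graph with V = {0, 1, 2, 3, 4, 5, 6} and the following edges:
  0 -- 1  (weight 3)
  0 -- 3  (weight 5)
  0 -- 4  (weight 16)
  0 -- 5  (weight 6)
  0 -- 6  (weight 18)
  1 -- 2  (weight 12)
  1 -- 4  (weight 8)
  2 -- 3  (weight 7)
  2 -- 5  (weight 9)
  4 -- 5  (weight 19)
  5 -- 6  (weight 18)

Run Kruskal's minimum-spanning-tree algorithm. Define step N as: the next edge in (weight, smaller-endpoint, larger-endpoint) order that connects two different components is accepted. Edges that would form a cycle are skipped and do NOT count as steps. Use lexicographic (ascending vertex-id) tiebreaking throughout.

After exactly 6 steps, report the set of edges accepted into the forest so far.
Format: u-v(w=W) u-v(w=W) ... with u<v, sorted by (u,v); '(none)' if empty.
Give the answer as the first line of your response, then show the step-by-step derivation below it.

0-1(w=3) 0-3(w=5) 0-5(w=6) 0-6(w=18) 1-4(w=8) 2-3(w=7)

step 1: add edge 0-1 (w=3); MST = {0-1(w=3)}
step 2: add edge 0-3 (w=5); MST = {0-1(w=3) 0-3(w=5)}
step 3: add edge 0-5 (w=6); MST = {0-1(w=3) 0-3(w=5) 0-5(w=6)}
step 4: add edge 2-3 (w=7); MST = {0-1(w=3) 0-3(w=5) 0-5(w=6) 2-3(w=7)}
step 5: add edge 1-4 (w=8); MST = {0-1(w=3) 0-3(w=5) 0-5(w=6) 1-4(w=8) 2-3(w=7)}
step 6: add edge 0-6 (w=18); MST = {0-1(w=3) 0-3(w=5) 0-5(w=6) 0-6(w=18) 1-4(w=8) 2-3(w=7)}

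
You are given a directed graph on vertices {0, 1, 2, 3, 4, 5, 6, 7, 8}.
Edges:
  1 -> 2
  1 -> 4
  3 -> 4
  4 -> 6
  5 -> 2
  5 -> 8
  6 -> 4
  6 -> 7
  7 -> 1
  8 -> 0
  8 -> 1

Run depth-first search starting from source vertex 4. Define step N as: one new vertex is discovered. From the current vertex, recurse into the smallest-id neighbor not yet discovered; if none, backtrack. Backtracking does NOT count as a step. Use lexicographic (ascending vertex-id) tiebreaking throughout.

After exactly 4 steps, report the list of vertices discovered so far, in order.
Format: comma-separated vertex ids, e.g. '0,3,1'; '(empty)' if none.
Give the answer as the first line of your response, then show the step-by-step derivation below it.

4,6,7,1

step 1: discover 4; path=4; order=4
step 2: discover 6; path=4>6; order=4,6
step 3: discover 7; path=4>6>7; order=4,6,7
step 4: discover 1; path=4>6>7>1; order=4,6,7,1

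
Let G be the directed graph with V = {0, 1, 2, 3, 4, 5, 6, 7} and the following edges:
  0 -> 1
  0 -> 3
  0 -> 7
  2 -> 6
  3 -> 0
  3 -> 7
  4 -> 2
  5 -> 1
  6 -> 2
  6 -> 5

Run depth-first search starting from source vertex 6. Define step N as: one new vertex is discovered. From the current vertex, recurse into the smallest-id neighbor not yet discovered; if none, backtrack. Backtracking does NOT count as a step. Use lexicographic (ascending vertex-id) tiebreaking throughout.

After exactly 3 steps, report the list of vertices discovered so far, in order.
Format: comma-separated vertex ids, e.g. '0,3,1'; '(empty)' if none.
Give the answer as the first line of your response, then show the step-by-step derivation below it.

6,2,5

step 1: discover 6; path=6; order=6
step 2: discover 2; path=6>2; order=6,2
step 3: discover 5; path=6>5; order=6,2,5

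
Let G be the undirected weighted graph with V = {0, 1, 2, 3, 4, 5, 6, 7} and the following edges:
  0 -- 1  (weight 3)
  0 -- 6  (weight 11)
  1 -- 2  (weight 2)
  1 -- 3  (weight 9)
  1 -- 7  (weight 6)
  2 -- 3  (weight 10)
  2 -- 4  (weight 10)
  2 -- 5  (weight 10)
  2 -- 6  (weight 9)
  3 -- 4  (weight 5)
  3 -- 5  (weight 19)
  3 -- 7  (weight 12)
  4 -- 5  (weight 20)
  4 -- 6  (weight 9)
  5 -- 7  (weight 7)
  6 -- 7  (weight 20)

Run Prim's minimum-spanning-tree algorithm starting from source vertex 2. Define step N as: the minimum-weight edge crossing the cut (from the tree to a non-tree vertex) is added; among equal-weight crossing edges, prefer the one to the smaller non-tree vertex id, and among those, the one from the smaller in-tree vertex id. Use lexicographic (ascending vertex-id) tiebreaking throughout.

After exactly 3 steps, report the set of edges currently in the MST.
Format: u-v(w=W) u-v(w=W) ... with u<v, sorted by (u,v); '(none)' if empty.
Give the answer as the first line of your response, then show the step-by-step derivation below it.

0-1(w=3) 1-2(w=2) 1-7(w=6)

step 1: add edge 1-2 (w=2); MST = {1-2(w=2)}
step 2: add edge 0-1 (w=3); MST = {0-1(w=3) 1-2(w=2)}
step 3: add edge 1-7 (w=6); MST = {0-1(w=3) 1-2(w=2) 1-7(w=6)}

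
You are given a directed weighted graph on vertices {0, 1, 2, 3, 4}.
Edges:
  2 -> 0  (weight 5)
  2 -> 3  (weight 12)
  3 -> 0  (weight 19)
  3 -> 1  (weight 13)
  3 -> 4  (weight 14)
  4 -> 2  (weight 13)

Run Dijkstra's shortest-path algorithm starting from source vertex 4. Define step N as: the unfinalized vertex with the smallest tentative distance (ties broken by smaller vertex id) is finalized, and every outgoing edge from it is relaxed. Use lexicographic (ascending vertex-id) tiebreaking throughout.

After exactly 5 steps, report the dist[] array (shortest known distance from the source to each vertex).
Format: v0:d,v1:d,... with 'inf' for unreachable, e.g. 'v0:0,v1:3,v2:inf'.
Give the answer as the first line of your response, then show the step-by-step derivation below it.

v0:18,v1:38,v2:13,v3:25,v4:0

step 1: dist = v0:inf,v1:inf,v2:13,v3:inf,v4:0
step 2: dist = v0:18,v1:inf,v2:13,v3:25,v4:0
step 3: dist = v0:18,v1:inf,v2:13,v3:25,v4:0
step 4: dist = v0:18,v1:38,v2:13,v3:25,v4:0
step 5: dist = v0:18,v1:38,v2:13,v3:25,v4:0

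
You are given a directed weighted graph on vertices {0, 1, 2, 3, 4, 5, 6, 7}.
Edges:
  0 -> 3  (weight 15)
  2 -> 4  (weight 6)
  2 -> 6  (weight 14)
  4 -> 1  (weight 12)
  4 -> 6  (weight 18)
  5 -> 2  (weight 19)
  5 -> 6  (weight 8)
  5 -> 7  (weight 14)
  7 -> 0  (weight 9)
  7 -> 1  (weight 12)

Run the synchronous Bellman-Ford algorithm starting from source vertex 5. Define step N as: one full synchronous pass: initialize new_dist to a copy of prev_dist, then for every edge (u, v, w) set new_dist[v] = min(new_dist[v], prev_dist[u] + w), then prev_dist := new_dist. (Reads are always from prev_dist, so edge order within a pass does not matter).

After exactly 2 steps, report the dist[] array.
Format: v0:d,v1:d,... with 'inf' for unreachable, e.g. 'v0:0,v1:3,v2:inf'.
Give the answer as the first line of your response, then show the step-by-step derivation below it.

v0:23,v1:26,v2:19,v3:inf,v4:25,v5:0,v6:8,v7:14

step 1: dist = v0:inf,v1:inf,v2:19,v3:inf,v4:inf,v5:0,v6:8,v7:14
step 2: dist = v0:23,v1:26,v2:19,v3:inf,v4:25,v5:0,v6:8,v7:14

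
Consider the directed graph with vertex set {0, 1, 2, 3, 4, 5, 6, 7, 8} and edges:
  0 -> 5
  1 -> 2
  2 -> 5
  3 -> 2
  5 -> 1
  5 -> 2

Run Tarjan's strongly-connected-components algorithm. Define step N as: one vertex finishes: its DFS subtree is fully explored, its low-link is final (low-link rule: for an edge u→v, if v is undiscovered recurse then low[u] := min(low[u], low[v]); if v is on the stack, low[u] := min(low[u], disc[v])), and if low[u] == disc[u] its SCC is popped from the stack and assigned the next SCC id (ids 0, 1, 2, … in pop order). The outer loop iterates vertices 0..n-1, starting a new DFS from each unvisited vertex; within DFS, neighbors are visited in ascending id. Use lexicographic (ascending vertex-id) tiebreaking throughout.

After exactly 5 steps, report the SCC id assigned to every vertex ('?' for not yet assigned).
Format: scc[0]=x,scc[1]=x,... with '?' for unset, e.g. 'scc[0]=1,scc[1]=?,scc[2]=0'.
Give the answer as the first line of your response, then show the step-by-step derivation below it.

scc[0]=1,scc[1]=0,scc[2]=0,scc[3]=2,scc[4]=?,scc[5]=0,scc[6]=?,scc[7]=?,scc[8]=?

step 1: low=(low[0]=0,low[1]=2,low[2]=1,low[3]=?,low[4]=?,low[5]=1,low[6]=?,low[7]=?,low[8]=?); scc=(scc[0]=?,scc[1]=?,scc[2]=?,scc[3]=?,scc[4]=?,scc[5]=?,scc[6]=?,scc[7]=?,scc[8]=?)
step 2: low=(low[0]=0,low[1]=1,low[2]=1,low[3]=?,low[4]=?,low[5]=1,low[6]=?,low[7]=?,low[8]=?); scc=(scc[0]=?,scc[1]=?,scc[2]=?,scc[3]=?,scc[4]=?,scc[5]=?,scc[6]=?,scc[7]=?,scc[8]=?)
step 3: low=(low[0]=0,low[1]=1,low[2]=1,low[3]=?,low[4]=?,low[5]=1,low[6]=?,low[7]=?,low[8]=?); scc=(scc[0]=?,scc[1]=0,scc[2]=0,scc[3]=?,scc[4]=?,scc[5]=0,scc[6]=?,scc[7]=?,scc[8]=?)
step 4: low=(low[0]=0,low[1]=1,low[2]=1,low[3]=?,low[4]=?,low[5]=1,low[6]=?,low[7]=?,low[8]=?); scc=(scc[0]=1,scc[1]=0,scc[2]=0,scc[3]=?,scc[4]=?,scc[5]=0,scc[6]=?,scc[7]=?,scc[8]=?)
step 5: low=(low[0]=0,low[1]=1,low[2]=1,low[3]=4,low[4]=?,low[5]=1,low[6]=?,low[7]=?,low[8]=?); scc=(scc[0]=1,scc[1]=0,scc[2]=0,scc[3]=2,scc[4]=?,scc[5]=0,scc[6]=?,scc[7]=?,scc[8]=?)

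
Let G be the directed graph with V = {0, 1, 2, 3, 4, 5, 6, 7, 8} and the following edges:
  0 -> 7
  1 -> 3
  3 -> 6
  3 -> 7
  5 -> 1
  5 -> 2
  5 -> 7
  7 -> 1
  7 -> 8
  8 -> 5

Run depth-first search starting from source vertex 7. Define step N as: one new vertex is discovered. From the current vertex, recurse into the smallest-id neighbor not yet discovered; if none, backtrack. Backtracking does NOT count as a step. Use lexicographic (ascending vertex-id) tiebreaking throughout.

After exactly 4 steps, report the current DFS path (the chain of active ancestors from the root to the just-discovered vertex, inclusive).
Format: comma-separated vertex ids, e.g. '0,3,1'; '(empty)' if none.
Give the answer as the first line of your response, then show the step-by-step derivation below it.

7,1,3,6

step 1: discover 7; path=7; order=7
step 2: discover 1; path=7>1; order=7,1
step 3: discover 3; path=7>1>3; order=7,1,3
step 4: discover 6; path=7>1>3>6; order=7,1,3,6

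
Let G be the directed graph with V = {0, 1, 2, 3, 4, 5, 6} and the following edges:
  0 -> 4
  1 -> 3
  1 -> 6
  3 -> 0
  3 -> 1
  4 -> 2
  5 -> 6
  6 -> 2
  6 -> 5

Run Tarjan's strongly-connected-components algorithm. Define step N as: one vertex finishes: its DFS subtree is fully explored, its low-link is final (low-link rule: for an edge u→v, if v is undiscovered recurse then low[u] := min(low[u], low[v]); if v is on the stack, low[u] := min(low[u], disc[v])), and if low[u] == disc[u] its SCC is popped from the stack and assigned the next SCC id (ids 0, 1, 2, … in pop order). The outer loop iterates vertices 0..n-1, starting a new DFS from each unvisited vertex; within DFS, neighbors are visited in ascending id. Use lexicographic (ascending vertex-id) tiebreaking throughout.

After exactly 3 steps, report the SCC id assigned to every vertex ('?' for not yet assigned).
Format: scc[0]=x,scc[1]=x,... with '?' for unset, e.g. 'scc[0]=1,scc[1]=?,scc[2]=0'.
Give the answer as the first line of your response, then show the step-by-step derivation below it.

scc[0]=2,scc[1]=?,scc[2]=0,scc[3]=?,scc[4]=1,scc[5]=?,scc[6]=?

step 1: low=(low[0]=0,low[1]=?,low[2]=2,low[3]=?,low[4]=1,low[5]=?,low[6]=?); scc=(scc[0]=?,scc[1]=?,scc[2]=0,scc[3]=?,scc[4]=?,scc[5]=?,scc[6]=?)
step 2: low=(low[0]=0,low[1]=?,low[2]=2,low[3]=?,low[4]=1,low[5]=?,low[6]=?); scc=(scc[0]=?,scc[1]=?,scc[2]=0,scc[3]=?,scc[4]=1,scc[5]=?,scc[6]=?)
step 3: low=(low[0]=0,low[1]=?,low[2]=2,low[3]=?,low[4]=1,low[5]=?,low[6]=?); scc=(scc[0]=2,scc[1]=?,scc[2]=0,scc[3]=?,scc[4]=1,scc[5]=?,scc[6]=?)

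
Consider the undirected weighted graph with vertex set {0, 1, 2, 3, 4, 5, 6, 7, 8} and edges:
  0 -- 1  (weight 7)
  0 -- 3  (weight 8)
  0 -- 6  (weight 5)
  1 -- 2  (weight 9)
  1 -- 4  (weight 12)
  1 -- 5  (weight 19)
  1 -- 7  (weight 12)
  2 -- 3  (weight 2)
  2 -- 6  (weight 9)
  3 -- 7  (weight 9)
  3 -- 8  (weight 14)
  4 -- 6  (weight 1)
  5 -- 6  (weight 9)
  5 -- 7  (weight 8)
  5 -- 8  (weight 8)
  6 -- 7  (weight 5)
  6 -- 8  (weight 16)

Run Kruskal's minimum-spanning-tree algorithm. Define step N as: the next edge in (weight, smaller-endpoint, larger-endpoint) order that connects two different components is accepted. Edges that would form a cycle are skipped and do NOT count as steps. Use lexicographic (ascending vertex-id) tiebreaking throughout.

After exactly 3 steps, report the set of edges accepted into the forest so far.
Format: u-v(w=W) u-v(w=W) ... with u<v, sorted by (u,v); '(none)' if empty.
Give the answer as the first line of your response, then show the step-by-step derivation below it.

0-6(w=5) 2-3(w=2) 4-6(w=1)

step 1: add edge 4-6 (w=1); MST = {4-6(w=1)}
step 2: add edge 2-3 (w=2); MST = {2-3(w=2) 4-6(w=1)}
step 3: add edge 0-6 (w=5); MST = {0-6(w=5) 2-3(w=2) 4-6(w=1)}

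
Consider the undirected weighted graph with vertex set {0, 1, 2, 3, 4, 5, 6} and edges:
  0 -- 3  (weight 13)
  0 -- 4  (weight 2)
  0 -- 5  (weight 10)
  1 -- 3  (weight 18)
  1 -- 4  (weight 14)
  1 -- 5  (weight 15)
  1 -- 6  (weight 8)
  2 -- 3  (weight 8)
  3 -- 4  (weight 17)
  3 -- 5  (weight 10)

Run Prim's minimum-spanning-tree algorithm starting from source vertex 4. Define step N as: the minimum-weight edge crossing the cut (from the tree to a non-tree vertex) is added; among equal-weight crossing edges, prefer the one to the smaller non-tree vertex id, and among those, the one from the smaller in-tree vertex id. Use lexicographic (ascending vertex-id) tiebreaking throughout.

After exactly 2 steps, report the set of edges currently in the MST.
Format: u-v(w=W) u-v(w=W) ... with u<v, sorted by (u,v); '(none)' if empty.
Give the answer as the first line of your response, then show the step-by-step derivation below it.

0-4(w=2) 0-5(w=10)

step 1: add edge 0-4 (w=2); MST = {0-4(w=2)}
step 2: add edge 0-5 (w=10); MST = {0-4(w=2) 0-5(w=10)}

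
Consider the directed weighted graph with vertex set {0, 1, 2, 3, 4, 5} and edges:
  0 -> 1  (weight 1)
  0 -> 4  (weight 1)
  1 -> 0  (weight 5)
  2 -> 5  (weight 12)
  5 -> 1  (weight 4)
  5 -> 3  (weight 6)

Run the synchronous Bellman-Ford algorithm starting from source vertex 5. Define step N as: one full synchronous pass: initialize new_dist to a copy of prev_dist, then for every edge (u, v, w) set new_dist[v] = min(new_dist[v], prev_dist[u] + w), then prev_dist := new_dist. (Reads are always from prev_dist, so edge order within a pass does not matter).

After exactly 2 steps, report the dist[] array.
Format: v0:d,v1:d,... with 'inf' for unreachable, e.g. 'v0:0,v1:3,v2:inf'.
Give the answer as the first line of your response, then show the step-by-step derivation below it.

v0:9,v1:4,v2:inf,v3:6,v4:inf,v5:0

step 1: dist = v0:inf,v1:4,v2:inf,v3:6,v4:inf,v5:0
step 2: dist = v0:9,v1:4,v2:inf,v3:6,v4:inf,v5:0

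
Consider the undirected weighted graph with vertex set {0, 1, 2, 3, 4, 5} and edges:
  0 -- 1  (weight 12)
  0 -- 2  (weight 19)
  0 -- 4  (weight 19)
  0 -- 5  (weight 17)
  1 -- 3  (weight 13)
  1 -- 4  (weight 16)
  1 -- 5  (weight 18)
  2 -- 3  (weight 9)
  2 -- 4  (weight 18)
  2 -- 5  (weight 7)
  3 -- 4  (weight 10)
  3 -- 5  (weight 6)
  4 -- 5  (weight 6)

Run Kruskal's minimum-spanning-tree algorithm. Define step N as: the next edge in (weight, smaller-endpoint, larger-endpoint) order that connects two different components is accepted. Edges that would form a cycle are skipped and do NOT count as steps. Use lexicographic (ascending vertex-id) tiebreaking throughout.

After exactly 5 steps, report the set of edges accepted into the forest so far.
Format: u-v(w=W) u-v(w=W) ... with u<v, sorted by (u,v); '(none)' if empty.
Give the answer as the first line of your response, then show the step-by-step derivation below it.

0-1(w=12) 1-3(w=13) 2-5(w=7) 3-5(w=6) 4-5(w=6)

step 1: add edge 3-5 (w=6); MST = {3-5(w=6)}
step 2: add edge 4-5 (w=6); MST = {3-5(w=6) 4-5(w=6)}
step 3: add edge 2-5 (w=7); MST = {2-5(w=7) 3-5(w=6) 4-5(w=6)}
step 4: add edge 0-1 (w=12); MST = {0-1(w=12) 2-5(w=7) 3-5(w=6) 4-5(w=6)}
step 5: add edge 1-3 (w=13); MST = {0-1(w=12) 1-3(w=13) 2-5(w=7) 3-5(w=6) 4-5(w=6)}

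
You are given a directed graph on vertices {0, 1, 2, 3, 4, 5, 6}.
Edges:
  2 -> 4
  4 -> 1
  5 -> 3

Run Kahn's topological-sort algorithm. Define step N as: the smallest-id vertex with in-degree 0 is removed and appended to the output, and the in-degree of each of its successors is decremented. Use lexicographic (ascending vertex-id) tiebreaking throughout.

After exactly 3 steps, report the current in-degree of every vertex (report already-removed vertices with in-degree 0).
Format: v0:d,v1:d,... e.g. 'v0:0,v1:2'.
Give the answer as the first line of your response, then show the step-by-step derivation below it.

v0:0,v1:0,v2:0,v3:1,v4:0,v5:0,v6:0

step 1: output 0; order=[0]; indeg=(0,1,0,1,1,0,0)
step 2: output 2; order=[0,2]; indeg=(0,1,0,1,0,0,0)
step 3: output 4; order=[0,2,4]; indeg=(0,0,0,1,0,0,0)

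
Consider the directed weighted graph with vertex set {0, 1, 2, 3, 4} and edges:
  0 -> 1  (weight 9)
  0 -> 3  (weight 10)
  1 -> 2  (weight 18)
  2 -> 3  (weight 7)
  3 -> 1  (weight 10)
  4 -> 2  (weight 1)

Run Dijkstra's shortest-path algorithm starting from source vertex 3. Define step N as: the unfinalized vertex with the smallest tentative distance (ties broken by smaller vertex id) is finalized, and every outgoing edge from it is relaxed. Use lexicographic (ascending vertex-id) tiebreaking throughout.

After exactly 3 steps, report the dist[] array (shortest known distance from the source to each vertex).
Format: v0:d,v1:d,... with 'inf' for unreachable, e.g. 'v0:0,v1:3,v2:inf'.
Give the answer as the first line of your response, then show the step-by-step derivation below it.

v0:inf,v1:10,v2:28,v3:0,v4:inf

step 1: dist = v0:inf,v1:10,v2:inf,v3:0,v4:inf
step 2: dist = v0:inf,v1:10,v2:28,v3:0,v4:inf
step 3: dist = v0:inf,v1:10,v2:28,v3:0,v4:inf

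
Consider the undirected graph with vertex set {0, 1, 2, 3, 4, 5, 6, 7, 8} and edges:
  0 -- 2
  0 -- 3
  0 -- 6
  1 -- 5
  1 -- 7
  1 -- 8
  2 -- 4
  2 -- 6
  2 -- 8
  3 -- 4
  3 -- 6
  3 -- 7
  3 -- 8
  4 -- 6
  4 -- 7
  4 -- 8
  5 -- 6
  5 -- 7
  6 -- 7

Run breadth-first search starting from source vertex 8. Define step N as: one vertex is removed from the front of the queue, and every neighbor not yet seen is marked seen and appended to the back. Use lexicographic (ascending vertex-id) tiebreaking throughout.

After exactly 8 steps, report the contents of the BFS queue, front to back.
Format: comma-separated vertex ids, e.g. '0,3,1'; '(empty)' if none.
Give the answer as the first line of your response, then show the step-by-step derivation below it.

6

step 1: dequeue 8; queue=[1,2,3,4]; order=8
step 2: dequeue 1; queue=[2,3,4,5,7]; order=8,1
step 3: dequeue 2; queue=[3,4,5,7,0,6]; order=8,1,2
step 4: dequeue 3; queue=[4,5,7,0,6]; order=8,1,2,3
step 5: dequeue 4; queue=[5,7,0,6]; order=8,1,2,3,4
step 6: dequeue 5; queue=[7,0,6]; order=8,1,2,3,4,5
step 7: dequeue 7; queue=[0,6]; order=8,1,2,3,4,5,7
step 8: dequeue 0; queue=[6]; order=8,1,2,3,4,5,7,0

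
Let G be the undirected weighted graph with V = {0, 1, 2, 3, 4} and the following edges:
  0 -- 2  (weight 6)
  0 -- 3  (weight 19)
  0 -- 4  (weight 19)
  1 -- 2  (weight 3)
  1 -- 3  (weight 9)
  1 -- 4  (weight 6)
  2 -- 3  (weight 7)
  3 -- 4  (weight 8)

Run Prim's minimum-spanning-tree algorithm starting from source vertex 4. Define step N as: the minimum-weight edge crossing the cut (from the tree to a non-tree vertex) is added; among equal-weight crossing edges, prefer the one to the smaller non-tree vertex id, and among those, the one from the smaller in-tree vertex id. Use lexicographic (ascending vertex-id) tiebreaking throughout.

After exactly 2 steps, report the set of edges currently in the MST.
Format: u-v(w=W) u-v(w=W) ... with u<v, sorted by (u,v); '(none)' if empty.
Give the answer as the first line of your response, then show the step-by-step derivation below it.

1-2(w=3) 1-4(w=6)

step 1: add edge 1-4 (w=6); MST = {1-4(w=6)}
step 2: add edge 1-2 (w=3); MST = {1-2(w=3) 1-4(w=6)}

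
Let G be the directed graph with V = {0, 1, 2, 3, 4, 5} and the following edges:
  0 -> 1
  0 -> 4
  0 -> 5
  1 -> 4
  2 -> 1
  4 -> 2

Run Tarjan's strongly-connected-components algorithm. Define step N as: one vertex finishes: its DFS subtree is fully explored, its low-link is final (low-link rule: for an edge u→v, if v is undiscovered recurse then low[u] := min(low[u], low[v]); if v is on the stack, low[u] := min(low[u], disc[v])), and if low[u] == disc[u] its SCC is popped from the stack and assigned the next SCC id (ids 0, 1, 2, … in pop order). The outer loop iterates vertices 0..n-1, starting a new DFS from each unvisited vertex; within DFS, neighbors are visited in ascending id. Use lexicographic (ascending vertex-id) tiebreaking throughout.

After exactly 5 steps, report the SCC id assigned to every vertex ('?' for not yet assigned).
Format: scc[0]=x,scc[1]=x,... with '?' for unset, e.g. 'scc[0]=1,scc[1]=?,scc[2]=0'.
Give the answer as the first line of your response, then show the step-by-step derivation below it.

scc[0]=2,scc[1]=0,scc[2]=0,scc[3]=?,scc[4]=0,scc[5]=1

step 1: low=(low[0]=0,low[1]=1,low[2]=1,low[3]=?,low[4]=2,low[5]=?); scc=(scc[0]=?,scc[1]=?,scc[2]=?,scc[3]=?,scc[4]=?,scc[5]=?)
step 2: low=(low[0]=0,low[1]=1,low[2]=1,low[3]=?,low[4]=1,low[5]=?); scc=(scc[0]=?,scc[1]=?,scc[2]=?,scc[3]=?,scc[4]=?,scc[5]=?)
step 3: low=(low[0]=0,low[1]=1,low[2]=1,low[3]=?,low[4]=1,low[5]=?); scc=(scc[0]=?,scc[1]=0,scc[2]=0,scc[3]=?,scc[4]=0,scc[5]=?)
step 4: low=(low[0]=0,low[1]=1,low[2]=1,low[3]=?,low[4]=1,low[5]=4); scc=(scc[0]=?,scc[1]=0,scc[2]=0,scc[3]=?,scc[4]=0,scc[5]=1)
step 5: low=(low[0]=0,low[1]=1,low[2]=1,low[3]=?,low[4]=1,low[5]=4); scc=(scc[0]=2,scc[1]=0,scc[2]=0,scc[3]=?,scc[4]=0,scc[5]=1)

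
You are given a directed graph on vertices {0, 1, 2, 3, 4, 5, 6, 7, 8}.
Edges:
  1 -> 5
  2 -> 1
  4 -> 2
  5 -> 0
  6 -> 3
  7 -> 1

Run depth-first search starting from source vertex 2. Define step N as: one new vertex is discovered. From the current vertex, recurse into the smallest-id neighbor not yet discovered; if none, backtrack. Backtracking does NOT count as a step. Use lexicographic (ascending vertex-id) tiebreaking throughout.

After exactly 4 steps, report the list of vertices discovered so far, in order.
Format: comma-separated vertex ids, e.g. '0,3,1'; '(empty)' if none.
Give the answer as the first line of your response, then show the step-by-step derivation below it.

2,1,5,0

step 1: discover 2; path=2; order=2
step 2: discover 1; path=2>1; order=2,1
step 3: discover 5; path=2>1>5; order=2,1,5
step 4: discover 0; path=2>1>5>0; order=2,1,5,0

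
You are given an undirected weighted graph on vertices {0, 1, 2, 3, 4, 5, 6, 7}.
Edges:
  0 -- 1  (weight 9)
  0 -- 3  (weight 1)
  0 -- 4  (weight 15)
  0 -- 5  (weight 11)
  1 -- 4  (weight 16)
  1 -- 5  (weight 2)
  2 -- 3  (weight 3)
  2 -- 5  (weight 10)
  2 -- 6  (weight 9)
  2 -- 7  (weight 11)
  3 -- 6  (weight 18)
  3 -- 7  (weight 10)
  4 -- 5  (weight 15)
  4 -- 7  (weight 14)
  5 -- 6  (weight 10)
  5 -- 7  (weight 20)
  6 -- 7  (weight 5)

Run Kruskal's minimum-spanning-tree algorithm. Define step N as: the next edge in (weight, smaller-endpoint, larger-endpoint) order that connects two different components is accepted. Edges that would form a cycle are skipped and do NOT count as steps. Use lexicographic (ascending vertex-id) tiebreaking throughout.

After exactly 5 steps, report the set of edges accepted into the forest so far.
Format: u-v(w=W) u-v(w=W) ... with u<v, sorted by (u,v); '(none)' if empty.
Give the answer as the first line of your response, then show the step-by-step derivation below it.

0-1(w=9) 0-3(w=1) 1-5(w=2) 2-3(w=3) 6-7(w=5)

step 1: add edge 0-3 (w=1); MST = {0-3(w=1)}
step 2: add edge 1-5 (w=2); MST = {0-3(w=1) 1-5(w=2)}
step 3: add edge 2-3 (w=3); MST = {0-3(w=1) 1-5(w=2) 2-3(w=3)}
step 4: add edge 6-7 (w=5); MST = {0-3(w=1) 1-5(w=2) 2-3(w=3) 6-7(w=5)}
step 5: add edge 0-1 (w=9); MST = {0-1(w=9) 0-3(w=1) 1-5(w=2) 2-3(w=3) 6-7(w=5)}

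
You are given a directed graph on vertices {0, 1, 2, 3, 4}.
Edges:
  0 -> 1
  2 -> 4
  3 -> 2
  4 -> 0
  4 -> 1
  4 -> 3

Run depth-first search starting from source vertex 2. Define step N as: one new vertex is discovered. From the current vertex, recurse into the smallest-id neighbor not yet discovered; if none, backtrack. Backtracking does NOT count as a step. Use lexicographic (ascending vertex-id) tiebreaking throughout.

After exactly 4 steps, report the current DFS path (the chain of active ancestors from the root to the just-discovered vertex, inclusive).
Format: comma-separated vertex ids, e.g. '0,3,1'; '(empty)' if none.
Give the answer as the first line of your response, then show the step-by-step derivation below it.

2,4,0,1

step 1: discover 2; path=2; order=2
step 2: discover 4; path=2>4; order=2,4
step 3: discover 0; path=2>4>0; order=2,4,0
step 4: discover 1; path=2>4>0>1; order=2,4,0,1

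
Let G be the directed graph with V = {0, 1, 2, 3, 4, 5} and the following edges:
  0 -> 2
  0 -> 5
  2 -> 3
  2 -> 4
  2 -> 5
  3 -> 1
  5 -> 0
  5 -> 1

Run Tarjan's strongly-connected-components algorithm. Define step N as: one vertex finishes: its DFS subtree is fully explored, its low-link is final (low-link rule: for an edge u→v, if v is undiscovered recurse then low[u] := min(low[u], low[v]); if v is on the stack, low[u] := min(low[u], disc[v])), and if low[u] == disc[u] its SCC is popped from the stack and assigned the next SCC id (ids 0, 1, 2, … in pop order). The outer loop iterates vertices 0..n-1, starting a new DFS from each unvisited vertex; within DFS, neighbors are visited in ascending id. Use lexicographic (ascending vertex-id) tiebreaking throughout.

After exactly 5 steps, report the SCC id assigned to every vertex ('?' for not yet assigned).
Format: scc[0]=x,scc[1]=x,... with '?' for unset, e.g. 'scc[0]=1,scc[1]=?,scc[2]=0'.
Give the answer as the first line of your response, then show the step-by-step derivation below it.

scc[0]=?,scc[1]=0,scc[2]=?,scc[3]=1,scc[4]=2,scc[5]=?

step 1: low=(low[0]=0,low[1]=3,low[2]=1,low[3]=2,low[4]=?,low[5]=?); scc=(scc[0]=?,scc[1]=0,scc[2]=?,scc[3]=?,scc[4]=?,scc[5]=?)
step 2: low=(low[0]=0,low[1]=3,low[2]=1,low[3]=2,low[4]=?,low[5]=?); scc=(scc[0]=?,scc[1]=0,scc[2]=?,scc[3]=1,scc[4]=?,scc[5]=?)
step 3: low=(low[0]=0,low[1]=3,low[2]=1,low[3]=2,low[4]=4,low[5]=?); scc=(scc[0]=?,scc[1]=0,scc[2]=?,scc[3]=1,scc[4]=2,scc[5]=?)
step 4: low=(low[0]=0,low[1]=3,low[2]=1,low[3]=2,low[4]=4,low[5]=0); scc=(scc[0]=?,scc[1]=0,scc[2]=?,scc[3]=1,scc[4]=2,scc[5]=?)
step 5: low=(low[0]=0,low[1]=3,low[2]=0,low[3]=2,low[4]=4,low[5]=0); scc=(scc[0]=?,scc[1]=0,scc[2]=?,scc[3]=1,scc[4]=2,scc[5]=?)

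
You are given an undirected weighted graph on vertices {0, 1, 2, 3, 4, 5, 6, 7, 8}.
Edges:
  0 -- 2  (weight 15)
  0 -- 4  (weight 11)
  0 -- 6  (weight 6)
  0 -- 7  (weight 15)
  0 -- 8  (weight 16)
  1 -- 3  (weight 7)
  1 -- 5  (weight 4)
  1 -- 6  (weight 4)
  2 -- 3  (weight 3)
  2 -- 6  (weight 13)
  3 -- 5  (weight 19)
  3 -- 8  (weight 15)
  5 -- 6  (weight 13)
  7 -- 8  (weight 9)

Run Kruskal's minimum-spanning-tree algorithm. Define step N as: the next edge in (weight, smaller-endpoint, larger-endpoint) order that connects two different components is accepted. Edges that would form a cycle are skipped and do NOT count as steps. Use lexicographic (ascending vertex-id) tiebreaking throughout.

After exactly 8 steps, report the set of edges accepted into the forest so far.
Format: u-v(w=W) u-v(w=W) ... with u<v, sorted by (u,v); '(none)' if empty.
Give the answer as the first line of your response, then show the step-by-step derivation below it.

0-4(w=11) 0-6(w=6) 0-7(w=15) 1-3(w=7) 1-5(w=4) 1-6(w=4) 2-3(w=3) 7-8(w=9)

step 1: add edge 2-3 (w=3); MST = {2-3(w=3)}
step 2: add edge 1-5 (w=4); MST = {1-5(w=4) 2-3(w=3)}
step 3: add edge 1-6 (w=4); MST = {1-5(w=4) 1-6(w=4) 2-3(w=3)}
step 4: add edge 0-6 (w=6); MST = {0-6(w=6) 1-5(w=4) 1-6(w=4) 2-3(w=3)}
step 5: add edge 1-3 (w=7); MST = {0-6(w=6) 1-3(w=7) 1-5(w=4) 1-6(w=4) 2-3(w=3)}
step 6: add edge 7-8 (w=9); MST = {0-6(w=6) 1-3(w=7) 1-5(w=4) 1-6(w=4) 2-3(w=3) 7-8(w=9)}
step 7: add edge 0-4 (w=11); MST = {0-4(w=11) 0-6(w=6) 1-3(w=7) 1-5(w=4) 1-6(w=4) 2-3(w=3) 7-8(w=9)}
step 8: add edge 0-7 (w=15); MST = {0-4(w=11) 0-6(w=6) 0-7(w=15) 1-3(w=7) 1-5(w=4) 1-6(w=4) 2-3(w=3) 7-8(w=9)}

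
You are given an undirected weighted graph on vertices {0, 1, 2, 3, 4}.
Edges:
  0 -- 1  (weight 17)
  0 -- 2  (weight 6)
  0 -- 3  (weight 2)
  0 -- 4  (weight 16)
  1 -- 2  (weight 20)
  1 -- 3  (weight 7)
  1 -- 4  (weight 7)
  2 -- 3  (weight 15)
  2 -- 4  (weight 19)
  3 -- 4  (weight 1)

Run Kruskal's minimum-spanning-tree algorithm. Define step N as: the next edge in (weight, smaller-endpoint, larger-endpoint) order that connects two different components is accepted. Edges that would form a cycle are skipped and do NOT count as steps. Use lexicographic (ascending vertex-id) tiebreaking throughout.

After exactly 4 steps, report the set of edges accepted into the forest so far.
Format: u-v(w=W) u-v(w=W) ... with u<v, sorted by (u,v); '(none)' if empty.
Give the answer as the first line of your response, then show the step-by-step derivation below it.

0-2(w=6) 0-3(w=2) 1-3(w=7) 3-4(w=1)

step 1: add edge 3-4 (w=1); MST = {3-4(w=1)}
step 2: add edge 0-3 (w=2); MST = {0-3(w=2) 3-4(w=1)}
step 3: add edge 0-2 (w=6); MST = {0-2(w=6) 0-3(w=2) 3-4(w=1)}
step 4: add edge 1-3 (w=7); MST = {0-2(w=6) 0-3(w=2) 1-3(w=7) 3-4(w=1)}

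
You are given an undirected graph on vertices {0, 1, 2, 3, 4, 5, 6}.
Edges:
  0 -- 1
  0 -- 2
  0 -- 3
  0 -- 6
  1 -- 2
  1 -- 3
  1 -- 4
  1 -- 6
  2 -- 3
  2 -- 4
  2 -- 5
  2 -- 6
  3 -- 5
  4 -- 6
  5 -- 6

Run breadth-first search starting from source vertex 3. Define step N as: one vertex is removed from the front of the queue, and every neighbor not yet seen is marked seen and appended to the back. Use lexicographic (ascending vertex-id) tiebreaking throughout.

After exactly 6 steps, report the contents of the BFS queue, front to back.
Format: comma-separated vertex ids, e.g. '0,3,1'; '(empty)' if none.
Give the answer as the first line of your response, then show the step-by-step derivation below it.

4

step 1: dequeue 3; queue=[0,1,2,5]; order=3
step 2: dequeue 0; queue=[1,2,5,6]; order=3,0
step 3: dequeue 1; queue=[2,5,6,4]; order=3,0,1
step 4: dequeue 2; queue=[5,6,4]; order=3,0,1,2
step 5: dequeue 5; queue=[6,4]; order=3,0,1,2,5
step 6: dequeue 6; queue=[4]; order=3,0,1,2,5,6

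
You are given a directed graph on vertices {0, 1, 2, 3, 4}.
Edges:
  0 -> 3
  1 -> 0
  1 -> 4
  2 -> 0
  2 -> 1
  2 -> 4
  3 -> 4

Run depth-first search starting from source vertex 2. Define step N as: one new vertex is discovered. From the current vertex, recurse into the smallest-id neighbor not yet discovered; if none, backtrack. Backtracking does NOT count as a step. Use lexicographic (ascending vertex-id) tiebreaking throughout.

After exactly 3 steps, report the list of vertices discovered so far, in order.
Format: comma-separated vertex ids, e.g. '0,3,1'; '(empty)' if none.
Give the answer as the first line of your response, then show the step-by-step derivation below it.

2,0,3

step 1: discover 2; path=2; order=2
step 2: discover 0; path=2>0; order=2,0
step 3: discover 3; path=2>0>3; order=2,0,3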